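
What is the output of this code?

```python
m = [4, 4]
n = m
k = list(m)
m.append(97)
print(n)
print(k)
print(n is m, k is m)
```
[4, 4, 97]
[4, 4]
True False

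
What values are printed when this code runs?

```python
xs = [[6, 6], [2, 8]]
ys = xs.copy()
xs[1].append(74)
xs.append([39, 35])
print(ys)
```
[[6, 6], [2, 8, 74]]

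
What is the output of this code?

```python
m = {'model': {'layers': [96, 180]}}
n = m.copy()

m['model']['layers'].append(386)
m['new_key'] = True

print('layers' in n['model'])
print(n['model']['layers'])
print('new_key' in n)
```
True
[96, 180, 386]
False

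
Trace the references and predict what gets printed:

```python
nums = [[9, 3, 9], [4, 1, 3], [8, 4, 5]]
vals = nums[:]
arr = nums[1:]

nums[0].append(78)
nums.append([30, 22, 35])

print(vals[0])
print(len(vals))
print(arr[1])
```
[9, 3, 9, 78]
3
[8, 4, 5]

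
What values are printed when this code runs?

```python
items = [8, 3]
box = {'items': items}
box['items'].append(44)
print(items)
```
[8, 3, 44]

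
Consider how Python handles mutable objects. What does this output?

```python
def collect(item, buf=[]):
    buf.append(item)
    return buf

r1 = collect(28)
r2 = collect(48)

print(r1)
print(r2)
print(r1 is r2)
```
[28, 48]
[28, 48]
True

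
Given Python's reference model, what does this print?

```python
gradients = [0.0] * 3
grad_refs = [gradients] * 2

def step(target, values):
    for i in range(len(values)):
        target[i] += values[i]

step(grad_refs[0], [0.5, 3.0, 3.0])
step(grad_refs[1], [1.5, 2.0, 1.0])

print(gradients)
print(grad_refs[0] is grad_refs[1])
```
[2.0, 5.0, 4.0]
True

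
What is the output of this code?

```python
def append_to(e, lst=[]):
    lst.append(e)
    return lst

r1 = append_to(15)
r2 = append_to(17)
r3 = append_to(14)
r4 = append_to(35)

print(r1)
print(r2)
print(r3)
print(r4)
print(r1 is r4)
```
[15, 17, 14, 35]
[15, 17, 14, 35]
[15, 17, 14, 35]
[15, 17, 14, 35]
True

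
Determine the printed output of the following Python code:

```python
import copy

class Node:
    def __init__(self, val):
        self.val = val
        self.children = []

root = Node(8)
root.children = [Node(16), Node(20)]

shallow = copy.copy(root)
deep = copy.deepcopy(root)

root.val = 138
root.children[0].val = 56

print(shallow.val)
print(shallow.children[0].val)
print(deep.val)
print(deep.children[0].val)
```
8
56
8
16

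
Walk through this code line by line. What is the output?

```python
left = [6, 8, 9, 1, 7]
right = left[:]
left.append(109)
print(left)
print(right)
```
[6, 8, 9, 1, 7, 109]
[6, 8, 9, 1, 7]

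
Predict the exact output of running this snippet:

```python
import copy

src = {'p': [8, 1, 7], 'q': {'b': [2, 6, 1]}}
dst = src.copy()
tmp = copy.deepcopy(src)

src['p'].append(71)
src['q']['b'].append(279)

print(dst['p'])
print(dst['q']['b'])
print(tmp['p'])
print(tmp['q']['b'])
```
[8, 1, 7, 71]
[2, 6, 1, 279]
[8, 1, 7]
[2, 6, 1]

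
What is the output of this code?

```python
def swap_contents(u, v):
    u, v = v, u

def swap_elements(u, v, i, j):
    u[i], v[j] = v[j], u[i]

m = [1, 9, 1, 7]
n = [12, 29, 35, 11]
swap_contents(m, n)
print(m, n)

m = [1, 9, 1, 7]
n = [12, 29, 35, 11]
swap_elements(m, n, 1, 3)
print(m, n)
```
[1, 9, 1, 7] [12, 29, 35, 11]
[1, 11, 1, 7] [12, 29, 35, 9]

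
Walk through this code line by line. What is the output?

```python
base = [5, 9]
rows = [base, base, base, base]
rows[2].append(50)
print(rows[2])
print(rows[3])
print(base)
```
[5, 9, 50]
[5, 9, 50]
[5, 9, 50]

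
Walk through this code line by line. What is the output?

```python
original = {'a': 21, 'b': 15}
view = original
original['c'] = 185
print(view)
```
{'a': 21, 'b': 15, 'c': 185}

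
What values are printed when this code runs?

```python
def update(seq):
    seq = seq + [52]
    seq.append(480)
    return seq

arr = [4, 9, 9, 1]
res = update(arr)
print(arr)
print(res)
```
[4, 9, 9, 1]
[4, 9, 9, 1, 52, 480]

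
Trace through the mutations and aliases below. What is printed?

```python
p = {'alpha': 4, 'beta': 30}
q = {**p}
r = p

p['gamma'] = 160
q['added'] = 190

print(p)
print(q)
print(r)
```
{'alpha': 4, 'beta': 30, 'gamma': 160}
{'alpha': 4, 'beta': 30, 'added': 190}
{'alpha': 4, 'beta': 30, 'gamma': 160}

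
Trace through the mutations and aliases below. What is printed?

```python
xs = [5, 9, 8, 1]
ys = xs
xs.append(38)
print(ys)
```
[5, 9, 8, 1, 38]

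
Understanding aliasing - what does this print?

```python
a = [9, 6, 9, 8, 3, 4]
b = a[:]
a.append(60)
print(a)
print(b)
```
[9, 6, 9, 8, 3, 4, 60]
[9, 6, 9, 8, 3, 4]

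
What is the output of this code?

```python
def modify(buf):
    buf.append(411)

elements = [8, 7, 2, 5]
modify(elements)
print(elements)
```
[8, 7, 2, 5, 411]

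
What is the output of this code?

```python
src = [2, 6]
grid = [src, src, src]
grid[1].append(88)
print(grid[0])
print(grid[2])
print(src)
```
[2, 6, 88]
[2, 6, 88]
[2, 6, 88]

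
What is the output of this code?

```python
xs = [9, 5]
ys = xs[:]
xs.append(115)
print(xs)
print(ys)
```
[9, 5, 115]
[9, 5]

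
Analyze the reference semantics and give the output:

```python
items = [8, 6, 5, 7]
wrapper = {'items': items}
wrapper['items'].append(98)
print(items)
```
[8, 6, 5, 7, 98]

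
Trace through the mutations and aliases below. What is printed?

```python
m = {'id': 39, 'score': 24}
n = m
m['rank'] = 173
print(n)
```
{'id': 39, 'score': 24, 'rank': 173}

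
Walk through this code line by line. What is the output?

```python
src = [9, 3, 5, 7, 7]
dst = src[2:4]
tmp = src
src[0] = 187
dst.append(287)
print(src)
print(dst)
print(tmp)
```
[187, 3, 5, 7, 7]
[5, 7, 287]
[187, 3, 5, 7, 7]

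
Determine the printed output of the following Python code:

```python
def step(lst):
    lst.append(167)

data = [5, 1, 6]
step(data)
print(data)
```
[5, 1, 6, 167]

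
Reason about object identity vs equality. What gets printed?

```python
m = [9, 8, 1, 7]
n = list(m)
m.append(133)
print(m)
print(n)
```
[9, 8, 1, 7, 133]
[9, 8, 1, 7]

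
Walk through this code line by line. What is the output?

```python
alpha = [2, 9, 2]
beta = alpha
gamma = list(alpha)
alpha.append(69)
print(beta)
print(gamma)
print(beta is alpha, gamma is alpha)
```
[2, 9, 2, 69]
[2, 9, 2]
True False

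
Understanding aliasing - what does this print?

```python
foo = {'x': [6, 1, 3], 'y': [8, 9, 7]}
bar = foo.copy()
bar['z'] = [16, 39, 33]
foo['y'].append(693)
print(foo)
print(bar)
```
{'x': [6, 1, 3], 'y': [8, 9, 7, 693]}
{'x': [6, 1, 3], 'y': [8, 9, 7, 693], 'z': [16, 39, 33]}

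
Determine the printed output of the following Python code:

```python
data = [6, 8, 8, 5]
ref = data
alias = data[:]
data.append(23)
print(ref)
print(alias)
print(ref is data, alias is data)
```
[6, 8, 8, 5, 23]
[6, 8, 8, 5]
True False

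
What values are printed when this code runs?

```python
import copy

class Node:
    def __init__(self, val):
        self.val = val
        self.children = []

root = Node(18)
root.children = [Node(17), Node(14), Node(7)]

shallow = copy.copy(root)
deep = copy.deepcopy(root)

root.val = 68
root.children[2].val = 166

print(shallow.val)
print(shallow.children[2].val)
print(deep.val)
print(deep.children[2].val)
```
18
166
18
7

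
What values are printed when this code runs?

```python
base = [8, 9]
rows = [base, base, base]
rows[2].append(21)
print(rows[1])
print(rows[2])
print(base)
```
[8, 9, 21]
[8, 9, 21]
[8, 9, 21]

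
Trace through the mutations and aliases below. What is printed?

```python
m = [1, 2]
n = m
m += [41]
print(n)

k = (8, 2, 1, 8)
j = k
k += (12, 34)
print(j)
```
[1, 2, 41]
(8, 2, 1, 8)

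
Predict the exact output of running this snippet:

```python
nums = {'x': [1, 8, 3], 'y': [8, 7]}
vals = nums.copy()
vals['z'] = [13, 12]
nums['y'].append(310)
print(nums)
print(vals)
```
{'x': [1, 8, 3], 'y': [8, 7, 310]}
{'x': [1, 8, 3], 'y': [8, 7, 310], 'z': [13, 12]}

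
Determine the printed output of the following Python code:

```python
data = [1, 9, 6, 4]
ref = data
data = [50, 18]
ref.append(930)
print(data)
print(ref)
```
[50, 18]
[1, 9, 6, 4, 930]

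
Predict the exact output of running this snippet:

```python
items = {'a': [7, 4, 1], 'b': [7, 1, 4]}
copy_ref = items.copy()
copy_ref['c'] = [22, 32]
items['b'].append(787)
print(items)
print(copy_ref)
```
{'a': [7, 4, 1], 'b': [7, 1, 4, 787]}
{'a': [7, 4, 1], 'b': [7, 1, 4, 787], 'c': [22, 32]}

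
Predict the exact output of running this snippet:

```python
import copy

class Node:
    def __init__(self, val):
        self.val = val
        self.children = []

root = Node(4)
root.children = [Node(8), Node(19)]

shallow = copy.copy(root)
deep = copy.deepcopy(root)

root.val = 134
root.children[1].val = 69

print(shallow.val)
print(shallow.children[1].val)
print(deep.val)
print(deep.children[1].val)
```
4
69
4
19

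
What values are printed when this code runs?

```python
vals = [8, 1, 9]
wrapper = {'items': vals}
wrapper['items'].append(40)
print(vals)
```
[8, 1, 9, 40]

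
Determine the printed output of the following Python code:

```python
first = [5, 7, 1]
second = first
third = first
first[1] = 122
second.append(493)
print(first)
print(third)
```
[5, 122, 1, 493]
[5, 122, 1, 493]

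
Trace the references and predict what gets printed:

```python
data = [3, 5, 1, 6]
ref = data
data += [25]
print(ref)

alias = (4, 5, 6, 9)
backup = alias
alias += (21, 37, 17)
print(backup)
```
[3, 5, 1, 6, 25]
(4, 5, 6, 9)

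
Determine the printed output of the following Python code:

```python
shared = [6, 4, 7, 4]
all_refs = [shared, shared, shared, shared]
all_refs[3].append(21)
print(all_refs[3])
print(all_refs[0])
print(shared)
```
[6, 4, 7, 4, 21]
[6, 4, 7, 4, 21]
[6, 4, 7, 4, 21]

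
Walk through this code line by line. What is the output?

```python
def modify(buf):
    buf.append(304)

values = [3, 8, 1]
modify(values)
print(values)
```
[3, 8, 1, 304]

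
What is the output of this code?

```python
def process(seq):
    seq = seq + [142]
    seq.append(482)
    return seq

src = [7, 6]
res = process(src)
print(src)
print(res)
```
[7, 6]
[7, 6, 142, 482]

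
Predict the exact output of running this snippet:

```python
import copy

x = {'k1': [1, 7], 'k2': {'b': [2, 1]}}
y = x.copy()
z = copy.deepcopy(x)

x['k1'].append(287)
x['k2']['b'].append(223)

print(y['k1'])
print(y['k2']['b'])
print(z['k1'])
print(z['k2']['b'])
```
[1, 7, 287]
[2, 1, 223]
[1, 7]
[2, 1]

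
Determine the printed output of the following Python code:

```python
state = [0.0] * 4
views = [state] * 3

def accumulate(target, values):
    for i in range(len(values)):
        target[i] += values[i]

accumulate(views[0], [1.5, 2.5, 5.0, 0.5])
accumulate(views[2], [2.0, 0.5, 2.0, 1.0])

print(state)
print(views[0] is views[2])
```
[3.5, 3.0, 7.0, 1.5]
True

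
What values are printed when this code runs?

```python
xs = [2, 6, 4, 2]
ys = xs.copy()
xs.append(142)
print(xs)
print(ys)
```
[2, 6, 4, 2, 142]
[2, 6, 4, 2]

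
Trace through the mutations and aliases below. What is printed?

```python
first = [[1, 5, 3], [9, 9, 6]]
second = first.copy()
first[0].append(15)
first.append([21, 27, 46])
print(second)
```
[[1, 5, 3, 15], [9, 9, 6]]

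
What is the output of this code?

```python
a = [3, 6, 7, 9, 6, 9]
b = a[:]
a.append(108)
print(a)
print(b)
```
[3, 6, 7, 9, 6, 9, 108]
[3, 6, 7, 9, 6, 9]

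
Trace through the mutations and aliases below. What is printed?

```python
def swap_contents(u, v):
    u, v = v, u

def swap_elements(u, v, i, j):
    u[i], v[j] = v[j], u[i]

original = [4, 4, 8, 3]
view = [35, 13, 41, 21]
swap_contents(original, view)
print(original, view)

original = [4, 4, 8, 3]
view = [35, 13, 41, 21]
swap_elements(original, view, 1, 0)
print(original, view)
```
[4, 4, 8, 3] [35, 13, 41, 21]
[4, 35, 8, 3] [4, 13, 41, 21]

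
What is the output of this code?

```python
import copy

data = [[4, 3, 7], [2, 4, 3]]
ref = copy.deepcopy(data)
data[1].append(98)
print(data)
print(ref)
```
[[4, 3, 7], [2, 4, 3, 98]]
[[4, 3, 7], [2, 4, 3]]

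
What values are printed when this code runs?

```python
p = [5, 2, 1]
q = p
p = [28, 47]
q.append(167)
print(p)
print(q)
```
[28, 47]
[5, 2, 1, 167]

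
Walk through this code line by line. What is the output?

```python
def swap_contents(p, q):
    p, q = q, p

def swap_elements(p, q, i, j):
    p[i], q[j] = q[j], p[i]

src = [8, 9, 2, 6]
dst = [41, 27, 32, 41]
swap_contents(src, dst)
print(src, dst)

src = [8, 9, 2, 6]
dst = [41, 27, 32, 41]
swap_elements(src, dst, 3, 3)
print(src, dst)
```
[8, 9, 2, 6] [41, 27, 32, 41]
[8, 9, 2, 41] [41, 27, 32, 6]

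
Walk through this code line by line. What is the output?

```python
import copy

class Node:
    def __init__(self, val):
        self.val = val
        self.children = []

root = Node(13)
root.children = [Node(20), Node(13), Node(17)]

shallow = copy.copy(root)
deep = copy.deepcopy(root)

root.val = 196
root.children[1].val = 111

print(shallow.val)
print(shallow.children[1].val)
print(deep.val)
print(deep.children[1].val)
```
13
111
13
13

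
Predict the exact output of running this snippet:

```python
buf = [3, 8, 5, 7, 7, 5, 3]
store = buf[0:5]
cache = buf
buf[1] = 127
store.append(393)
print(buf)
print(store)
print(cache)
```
[3, 127, 5, 7, 7, 5, 3]
[3, 8, 5, 7, 7, 393]
[3, 127, 5, 7, 7, 5, 3]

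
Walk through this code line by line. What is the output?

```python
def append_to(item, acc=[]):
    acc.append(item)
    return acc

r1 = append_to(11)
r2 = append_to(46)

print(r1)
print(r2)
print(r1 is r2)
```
[11, 46]
[11, 46]
True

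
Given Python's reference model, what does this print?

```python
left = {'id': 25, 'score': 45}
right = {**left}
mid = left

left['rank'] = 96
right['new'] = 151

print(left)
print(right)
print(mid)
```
{'id': 25, 'score': 45, 'rank': 96}
{'id': 25, 'score': 45, 'new': 151}
{'id': 25, 'score': 45, 'rank': 96}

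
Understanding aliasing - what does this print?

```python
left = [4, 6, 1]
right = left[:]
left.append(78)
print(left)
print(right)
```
[4, 6, 1, 78]
[4, 6, 1]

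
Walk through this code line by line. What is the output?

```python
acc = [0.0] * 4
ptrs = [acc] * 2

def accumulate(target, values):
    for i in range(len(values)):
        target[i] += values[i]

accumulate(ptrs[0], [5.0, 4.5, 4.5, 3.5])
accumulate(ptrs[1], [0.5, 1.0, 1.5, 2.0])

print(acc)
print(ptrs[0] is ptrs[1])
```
[5.5, 5.5, 6.0, 5.5]
True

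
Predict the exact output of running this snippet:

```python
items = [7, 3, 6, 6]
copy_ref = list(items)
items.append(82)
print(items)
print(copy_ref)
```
[7, 3, 6, 6, 82]
[7, 3, 6, 6]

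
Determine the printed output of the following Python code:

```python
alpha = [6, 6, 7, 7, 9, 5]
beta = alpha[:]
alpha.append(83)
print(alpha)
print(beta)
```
[6, 6, 7, 7, 9, 5, 83]
[6, 6, 7, 7, 9, 5]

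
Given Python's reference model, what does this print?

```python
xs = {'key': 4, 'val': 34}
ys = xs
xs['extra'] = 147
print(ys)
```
{'key': 4, 'val': 34, 'extra': 147}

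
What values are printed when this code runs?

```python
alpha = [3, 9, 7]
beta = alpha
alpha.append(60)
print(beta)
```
[3, 9, 7, 60]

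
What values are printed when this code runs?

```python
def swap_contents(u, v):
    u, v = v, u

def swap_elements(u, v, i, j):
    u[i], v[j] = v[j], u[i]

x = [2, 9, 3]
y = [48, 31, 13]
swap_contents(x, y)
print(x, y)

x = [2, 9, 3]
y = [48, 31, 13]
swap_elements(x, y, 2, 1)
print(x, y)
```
[2, 9, 3] [48, 31, 13]
[2, 9, 31] [48, 3, 13]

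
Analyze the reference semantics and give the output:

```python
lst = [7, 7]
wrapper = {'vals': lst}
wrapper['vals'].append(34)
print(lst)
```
[7, 7, 34]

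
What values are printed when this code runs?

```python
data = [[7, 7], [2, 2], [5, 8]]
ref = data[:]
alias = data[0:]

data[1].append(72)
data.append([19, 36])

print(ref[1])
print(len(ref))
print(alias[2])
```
[2, 2, 72]
3
[5, 8]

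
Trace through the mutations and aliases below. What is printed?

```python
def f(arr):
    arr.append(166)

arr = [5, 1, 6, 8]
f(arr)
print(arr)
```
[5, 1, 6, 8, 166]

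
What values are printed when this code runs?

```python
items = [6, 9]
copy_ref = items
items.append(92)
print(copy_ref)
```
[6, 9, 92]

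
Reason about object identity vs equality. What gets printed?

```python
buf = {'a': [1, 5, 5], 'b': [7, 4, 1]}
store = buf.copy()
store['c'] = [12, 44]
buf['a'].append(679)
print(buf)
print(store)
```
{'a': [1, 5, 5, 679], 'b': [7, 4, 1]}
{'a': [1, 5, 5, 679], 'b': [7, 4, 1], 'c': [12, 44]}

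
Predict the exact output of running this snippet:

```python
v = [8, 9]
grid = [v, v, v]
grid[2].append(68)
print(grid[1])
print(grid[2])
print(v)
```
[8, 9, 68]
[8, 9, 68]
[8, 9, 68]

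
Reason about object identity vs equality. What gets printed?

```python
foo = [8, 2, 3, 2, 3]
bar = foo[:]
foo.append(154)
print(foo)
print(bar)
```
[8, 2, 3, 2, 3, 154]
[8, 2, 3, 2, 3]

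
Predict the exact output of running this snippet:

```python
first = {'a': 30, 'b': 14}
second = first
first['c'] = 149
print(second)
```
{'a': 30, 'b': 14, 'c': 149}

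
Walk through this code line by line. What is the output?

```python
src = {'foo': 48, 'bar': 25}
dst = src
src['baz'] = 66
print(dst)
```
{'foo': 48, 'bar': 25, 'baz': 66}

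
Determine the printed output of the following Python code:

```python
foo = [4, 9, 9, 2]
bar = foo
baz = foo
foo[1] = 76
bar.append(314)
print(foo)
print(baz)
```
[4, 76, 9, 2, 314]
[4, 76, 9, 2, 314]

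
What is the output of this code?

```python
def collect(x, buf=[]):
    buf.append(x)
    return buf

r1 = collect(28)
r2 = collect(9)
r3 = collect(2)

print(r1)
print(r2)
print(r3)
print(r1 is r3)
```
[28, 9, 2]
[28, 9, 2]
[28, 9, 2]
True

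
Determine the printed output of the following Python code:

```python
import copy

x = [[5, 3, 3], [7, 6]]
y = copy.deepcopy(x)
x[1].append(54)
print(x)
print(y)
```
[[5, 3, 3], [7, 6, 54]]
[[5, 3, 3], [7, 6]]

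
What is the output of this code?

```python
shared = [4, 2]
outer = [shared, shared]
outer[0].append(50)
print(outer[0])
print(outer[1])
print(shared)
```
[4, 2, 50]
[4, 2, 50]
[4, 2, 50]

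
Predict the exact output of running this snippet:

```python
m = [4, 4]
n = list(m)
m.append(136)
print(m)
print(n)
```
[4, 4, 136]
[4, 4]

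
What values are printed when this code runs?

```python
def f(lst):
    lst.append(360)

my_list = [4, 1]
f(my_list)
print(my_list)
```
[4, 1, 360]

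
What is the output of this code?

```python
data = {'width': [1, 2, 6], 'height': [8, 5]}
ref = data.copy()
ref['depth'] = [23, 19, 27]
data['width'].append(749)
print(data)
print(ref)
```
{'width': [1, 2, 6, 749], 'height': [8, 5]}
{'width': [1, 2, 6, 749], 'height': [8, 5], 'depth': [23, 19, 27]}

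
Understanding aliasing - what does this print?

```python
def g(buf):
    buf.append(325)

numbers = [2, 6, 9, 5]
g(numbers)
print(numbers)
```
[2, 6, 9, 5, 325]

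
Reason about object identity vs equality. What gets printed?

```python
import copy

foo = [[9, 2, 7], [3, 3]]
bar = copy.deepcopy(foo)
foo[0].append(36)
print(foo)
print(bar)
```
[[9, 2, 7, 36], [3, 3]]
[[9, 2, 7], [3, 3]]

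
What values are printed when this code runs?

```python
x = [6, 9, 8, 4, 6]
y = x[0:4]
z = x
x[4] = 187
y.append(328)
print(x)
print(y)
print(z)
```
[6, 9, 8, 4, 187]
[6, 9, 8, 4, 328]
[6, 9, 8, 4, 187]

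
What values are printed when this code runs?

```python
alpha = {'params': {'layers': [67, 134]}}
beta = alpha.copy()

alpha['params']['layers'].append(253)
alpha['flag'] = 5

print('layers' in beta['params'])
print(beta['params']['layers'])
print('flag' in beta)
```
True
[67, 134, 253]
False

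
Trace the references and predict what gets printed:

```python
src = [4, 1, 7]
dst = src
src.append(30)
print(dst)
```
[4, 1, 7, 30]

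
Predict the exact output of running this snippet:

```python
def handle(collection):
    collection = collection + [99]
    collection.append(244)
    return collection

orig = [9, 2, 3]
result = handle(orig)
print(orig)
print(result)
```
[9, 2, 3]
[9, 2, 3, 99, 244]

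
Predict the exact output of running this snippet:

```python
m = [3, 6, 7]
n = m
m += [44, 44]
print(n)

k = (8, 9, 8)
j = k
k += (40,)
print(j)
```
[3, 6, 7, 44, 44]
(8, 9, 8)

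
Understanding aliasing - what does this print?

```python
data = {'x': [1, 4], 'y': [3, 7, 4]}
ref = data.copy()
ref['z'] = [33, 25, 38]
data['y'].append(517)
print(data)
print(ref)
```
{'x': [1, 4], 'y': [3, 7, 4, 517]}
{'x': [1, 4], 'y': [3, 7, 4, 517], 'z': [33, 25, 38]}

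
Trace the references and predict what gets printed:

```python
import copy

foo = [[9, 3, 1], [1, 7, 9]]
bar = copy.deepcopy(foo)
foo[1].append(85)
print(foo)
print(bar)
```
[[9, 3, 1], [1, 7, 9, 85]]
[[9, 3, 1], [1, 7, 9]]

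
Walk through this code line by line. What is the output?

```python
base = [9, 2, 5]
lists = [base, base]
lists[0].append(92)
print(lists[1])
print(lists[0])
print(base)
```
[9, 2, 5, 92]
[9, 2, 5, 92]
[9, 2, 5, 92]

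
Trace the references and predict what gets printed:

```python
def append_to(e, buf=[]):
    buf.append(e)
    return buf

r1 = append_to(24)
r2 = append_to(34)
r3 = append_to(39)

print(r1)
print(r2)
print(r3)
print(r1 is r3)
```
[24, 34, 39]
[24, 34, 39]
[24, 34, 39]
True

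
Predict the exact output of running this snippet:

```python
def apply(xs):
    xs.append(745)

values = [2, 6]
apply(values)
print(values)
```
[2, 6, 745]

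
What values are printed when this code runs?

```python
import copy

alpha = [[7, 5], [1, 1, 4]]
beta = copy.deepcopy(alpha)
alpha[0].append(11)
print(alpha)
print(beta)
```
[[7, 5, 11], [1, 1, 4]]
[[7, 5], [1, 1, 4]]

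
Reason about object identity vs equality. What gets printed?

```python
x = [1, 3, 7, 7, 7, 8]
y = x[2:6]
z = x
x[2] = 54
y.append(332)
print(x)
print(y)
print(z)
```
[1, 3, 54, 7, 7, 8]
[7, 7, 7, 8, 332]
[1, 3, 54, 7, 7, 8]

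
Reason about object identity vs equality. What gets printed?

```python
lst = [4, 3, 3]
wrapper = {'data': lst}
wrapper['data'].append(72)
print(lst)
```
[4, 3, 3, 72]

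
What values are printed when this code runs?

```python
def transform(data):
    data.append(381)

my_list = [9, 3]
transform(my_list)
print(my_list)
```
[9, 3, 381]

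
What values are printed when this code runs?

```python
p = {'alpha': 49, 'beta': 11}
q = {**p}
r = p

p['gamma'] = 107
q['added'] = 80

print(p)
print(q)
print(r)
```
{'alpha': 49, 'beta': 11, 'gamma': 107}
{'alpha': 49, 'beta': 11, 'added': 80}
{'alpha': 49, 'beta': 11, 'gamma': 107}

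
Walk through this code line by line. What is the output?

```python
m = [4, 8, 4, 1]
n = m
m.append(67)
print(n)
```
[4, 8, 4, 1, 67]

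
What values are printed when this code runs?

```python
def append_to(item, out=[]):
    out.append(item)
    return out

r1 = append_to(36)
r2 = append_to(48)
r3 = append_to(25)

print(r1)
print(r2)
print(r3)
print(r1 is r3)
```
[36, 48, 25]
[36, 48, 25]
[36, 48, 25]
True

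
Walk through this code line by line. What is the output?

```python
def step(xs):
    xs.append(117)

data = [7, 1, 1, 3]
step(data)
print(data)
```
[7, 1, 1, 3, 117]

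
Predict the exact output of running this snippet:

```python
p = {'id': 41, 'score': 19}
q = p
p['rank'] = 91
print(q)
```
{'id': 41, 'score': 19, 'rank': 91}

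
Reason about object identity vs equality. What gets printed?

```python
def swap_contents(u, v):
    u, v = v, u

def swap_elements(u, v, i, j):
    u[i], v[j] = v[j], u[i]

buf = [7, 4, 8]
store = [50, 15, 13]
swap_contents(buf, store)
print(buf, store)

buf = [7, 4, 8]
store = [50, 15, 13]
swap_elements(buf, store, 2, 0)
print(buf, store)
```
[7, 4, 8] [50, 15, 13]
[7, 4, 50] [8, 15, 13]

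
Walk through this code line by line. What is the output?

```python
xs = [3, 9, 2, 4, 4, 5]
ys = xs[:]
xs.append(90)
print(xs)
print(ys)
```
[3, 9, 2, 4, 4, 5, 90]
[3, 9, 2, 4, 4, 5]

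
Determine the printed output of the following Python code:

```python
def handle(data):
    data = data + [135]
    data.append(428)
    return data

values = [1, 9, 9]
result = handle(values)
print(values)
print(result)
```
[1, 9, 9]
[1, 9, 9, 135, 428]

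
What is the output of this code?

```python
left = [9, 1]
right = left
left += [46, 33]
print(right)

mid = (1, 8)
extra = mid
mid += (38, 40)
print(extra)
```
[9, 1, 46, 33]
(1, 8)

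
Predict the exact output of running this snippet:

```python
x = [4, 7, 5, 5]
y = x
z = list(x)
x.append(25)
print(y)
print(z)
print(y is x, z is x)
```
[4, 7, 5, 5, 25]
[4, 7, 5, 5]
True False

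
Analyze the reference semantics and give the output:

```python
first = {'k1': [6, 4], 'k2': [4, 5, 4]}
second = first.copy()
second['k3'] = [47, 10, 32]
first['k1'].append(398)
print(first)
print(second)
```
{'k1': [6, 4, 398], 'k2': [4, 5, 4]}
{'k1': [6, 4, 398], 'k2': [4, 5, 4], 'k3': [47, 10, 32]}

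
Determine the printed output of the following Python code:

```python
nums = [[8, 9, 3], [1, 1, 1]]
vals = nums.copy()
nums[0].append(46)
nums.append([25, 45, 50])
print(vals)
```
[[8, 9, 3, 46], [1, 1, 1]]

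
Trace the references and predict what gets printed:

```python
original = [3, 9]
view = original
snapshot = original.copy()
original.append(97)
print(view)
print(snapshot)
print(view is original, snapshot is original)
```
[3, 9, 97]
[3, 9]
True False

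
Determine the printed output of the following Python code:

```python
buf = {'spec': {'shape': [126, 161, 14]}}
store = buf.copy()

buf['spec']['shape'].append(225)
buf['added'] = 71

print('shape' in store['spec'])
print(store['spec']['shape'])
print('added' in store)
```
True
[126, 161, 14, 225]
False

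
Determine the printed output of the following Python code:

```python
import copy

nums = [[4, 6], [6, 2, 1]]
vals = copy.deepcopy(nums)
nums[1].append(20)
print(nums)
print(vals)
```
[[4, 6], [6, 2, 1, 20]]
[[4, 6], [6, 2, 1]]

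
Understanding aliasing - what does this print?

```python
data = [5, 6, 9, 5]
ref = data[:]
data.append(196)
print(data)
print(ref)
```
[5, 6, 9, 5, 196]
[5, 6, 9, 5]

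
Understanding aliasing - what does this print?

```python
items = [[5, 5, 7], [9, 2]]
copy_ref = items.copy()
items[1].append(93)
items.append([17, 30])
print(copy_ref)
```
[[5, 5, 7], [9, 2, 93]]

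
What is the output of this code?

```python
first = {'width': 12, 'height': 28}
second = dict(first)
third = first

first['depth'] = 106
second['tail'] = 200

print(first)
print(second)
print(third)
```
{'width': 12, 'height': 28, 'depth': 106}
{'width': 12, 'height': 28, 'tail': 200}
{'width': 12, 'height': 28, 'depth': 106}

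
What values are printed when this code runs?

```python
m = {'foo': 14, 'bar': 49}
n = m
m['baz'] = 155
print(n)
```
{'foo': 14, 'bar': 49, 'baz': 155}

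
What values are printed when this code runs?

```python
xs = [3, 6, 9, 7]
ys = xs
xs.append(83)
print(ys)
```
[3, 6, 9, 7, 83]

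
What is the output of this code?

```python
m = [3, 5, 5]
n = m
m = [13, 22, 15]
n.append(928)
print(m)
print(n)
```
[13, 22, 15]
[3, 5, 5, 928]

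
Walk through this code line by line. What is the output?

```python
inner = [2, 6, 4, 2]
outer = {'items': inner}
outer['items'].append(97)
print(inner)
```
[2, 6, 4, 2, 97]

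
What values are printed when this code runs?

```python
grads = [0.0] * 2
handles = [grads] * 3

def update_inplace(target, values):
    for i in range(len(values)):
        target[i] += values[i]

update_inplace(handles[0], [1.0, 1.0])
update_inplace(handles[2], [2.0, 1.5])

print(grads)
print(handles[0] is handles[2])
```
[3.0, 2.5]
True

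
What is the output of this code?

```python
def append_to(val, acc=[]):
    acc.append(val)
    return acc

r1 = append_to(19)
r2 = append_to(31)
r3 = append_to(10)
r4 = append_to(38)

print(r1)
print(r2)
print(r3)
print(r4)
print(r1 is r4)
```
[19, 31, 10, 38]
[19, 31, 10, 38]
[19, 31, 10, 38]
[19, 31, 10, 38]
True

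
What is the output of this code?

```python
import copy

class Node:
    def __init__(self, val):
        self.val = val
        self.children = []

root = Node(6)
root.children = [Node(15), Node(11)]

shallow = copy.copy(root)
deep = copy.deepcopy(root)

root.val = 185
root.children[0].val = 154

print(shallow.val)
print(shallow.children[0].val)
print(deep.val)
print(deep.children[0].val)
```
6
154
6
15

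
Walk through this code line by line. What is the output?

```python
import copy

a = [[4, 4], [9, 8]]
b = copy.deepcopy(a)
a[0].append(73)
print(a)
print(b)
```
[[4, 4, 73], [9, 8]]
[[4, 4], [9, 8]]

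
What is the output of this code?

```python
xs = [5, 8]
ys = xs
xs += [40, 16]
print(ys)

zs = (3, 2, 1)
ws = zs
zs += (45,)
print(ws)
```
[5, 8, 40, 16]
(3, 2, 1)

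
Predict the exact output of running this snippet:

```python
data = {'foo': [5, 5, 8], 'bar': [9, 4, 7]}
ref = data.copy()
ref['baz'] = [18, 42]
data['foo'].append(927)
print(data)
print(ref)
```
{'foo': [5, 5, 8, 927], 'bar': [9, 4, 7]}
{'foo': [5, 5, 8, 927], 'bar': [9, 4, 7], 'baz': [18, 42]}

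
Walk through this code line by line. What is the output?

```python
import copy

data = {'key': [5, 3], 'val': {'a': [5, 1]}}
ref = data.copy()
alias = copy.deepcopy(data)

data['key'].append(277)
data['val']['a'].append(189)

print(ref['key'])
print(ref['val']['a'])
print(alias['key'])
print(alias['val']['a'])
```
[5, 3, 277]
[5, 1, 189]
[5, 3]
[5, 1]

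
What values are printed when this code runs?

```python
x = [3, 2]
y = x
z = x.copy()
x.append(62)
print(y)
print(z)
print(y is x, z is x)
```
[3, 2, 62]
[3, 2]
True False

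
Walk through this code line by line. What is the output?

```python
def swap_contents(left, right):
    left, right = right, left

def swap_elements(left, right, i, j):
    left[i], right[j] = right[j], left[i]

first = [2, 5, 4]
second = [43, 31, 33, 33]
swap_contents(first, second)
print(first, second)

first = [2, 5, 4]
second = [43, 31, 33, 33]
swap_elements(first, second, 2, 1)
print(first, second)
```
[2, 5, 4] [43, 31, 33, 33]
[2, 5, 31] [43, 4, 33, 33]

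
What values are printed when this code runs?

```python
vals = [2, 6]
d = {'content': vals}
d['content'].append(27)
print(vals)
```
[2, 6, 27]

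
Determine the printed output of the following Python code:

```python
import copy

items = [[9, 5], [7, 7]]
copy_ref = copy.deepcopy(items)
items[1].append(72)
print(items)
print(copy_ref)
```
[[9, 5], [7, 7, 72]]
[[9, 5], [7, 7]]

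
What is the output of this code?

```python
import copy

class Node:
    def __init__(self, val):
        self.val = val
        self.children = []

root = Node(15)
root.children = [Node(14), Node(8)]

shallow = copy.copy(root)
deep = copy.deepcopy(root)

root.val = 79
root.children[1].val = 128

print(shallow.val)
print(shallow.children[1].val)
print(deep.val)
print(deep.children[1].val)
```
15
128
15
8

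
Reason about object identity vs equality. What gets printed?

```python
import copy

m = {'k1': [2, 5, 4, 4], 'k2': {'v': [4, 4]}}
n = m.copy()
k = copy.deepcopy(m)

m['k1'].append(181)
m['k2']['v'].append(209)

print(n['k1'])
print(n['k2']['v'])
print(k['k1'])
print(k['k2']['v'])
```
[2, 5, 4, 4, 181]
[4, 4, 209]
[2, 5, 4, 4]
[4, 4]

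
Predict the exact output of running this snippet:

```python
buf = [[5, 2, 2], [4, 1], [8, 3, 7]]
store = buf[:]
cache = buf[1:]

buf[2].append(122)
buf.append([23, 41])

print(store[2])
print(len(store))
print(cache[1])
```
[8, 3, 7, 122]
3
[8, 3, 7, 122]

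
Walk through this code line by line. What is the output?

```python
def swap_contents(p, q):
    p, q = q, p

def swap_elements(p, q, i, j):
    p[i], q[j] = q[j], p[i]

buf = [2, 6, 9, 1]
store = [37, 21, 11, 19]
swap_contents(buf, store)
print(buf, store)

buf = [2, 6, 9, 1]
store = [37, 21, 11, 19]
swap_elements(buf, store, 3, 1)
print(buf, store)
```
[2, 6, 9, 1] [37, 21, 11, 19]
[2, 6, 9, 21] [37, 1, 11, 19]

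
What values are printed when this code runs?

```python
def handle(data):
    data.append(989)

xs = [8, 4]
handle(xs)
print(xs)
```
[8, 4, 989]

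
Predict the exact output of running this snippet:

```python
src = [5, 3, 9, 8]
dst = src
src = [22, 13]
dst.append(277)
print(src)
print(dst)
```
[22, 13]
[5, 3, 9, 8, 277]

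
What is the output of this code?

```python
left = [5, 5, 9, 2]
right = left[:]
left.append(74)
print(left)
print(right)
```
[5, 5, 9, 2, 74]
[5, 5, 9, 2]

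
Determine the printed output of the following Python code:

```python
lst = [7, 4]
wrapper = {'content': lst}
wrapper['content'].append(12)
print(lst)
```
[7, 4, 12]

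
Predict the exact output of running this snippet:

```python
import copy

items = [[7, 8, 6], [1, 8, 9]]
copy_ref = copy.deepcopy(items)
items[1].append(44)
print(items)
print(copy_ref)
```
[[7, 8, 6], [1, 8, 9, 44]]
[[7, 8, 6], [1, 8, 9]]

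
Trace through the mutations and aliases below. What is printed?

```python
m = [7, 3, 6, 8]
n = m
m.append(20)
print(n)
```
[7, 3, 6, 8, 20]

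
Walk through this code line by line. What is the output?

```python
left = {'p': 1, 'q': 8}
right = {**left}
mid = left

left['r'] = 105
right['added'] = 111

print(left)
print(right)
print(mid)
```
{'p': 1, 'q': 8, 'r': 105}
{'p': 1, 'q': 8, 'added': 111}
{'p': 1, 'q': 8, 'r': 105}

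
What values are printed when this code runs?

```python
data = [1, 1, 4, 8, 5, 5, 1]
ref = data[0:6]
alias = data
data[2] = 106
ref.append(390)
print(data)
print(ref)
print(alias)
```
[1, 1, 106, 8, 5, 5, 1]
[1, 1, 4, 8, 5, 5, 390]
[1, 1, 106, 8, 5, 5, 1]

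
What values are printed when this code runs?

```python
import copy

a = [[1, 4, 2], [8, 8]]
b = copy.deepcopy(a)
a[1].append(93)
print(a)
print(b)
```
[[1, 4, 2], [8, 8, 93]]
[[1, 4, 2], [8, 8]]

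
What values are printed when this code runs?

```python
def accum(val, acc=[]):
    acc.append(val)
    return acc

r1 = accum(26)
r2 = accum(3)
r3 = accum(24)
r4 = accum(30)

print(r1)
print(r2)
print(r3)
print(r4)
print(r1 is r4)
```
[26, 3, 24, 30]
[26, 3, 24, 30]
[26, 3, 24, 30]
[26, 3, 24, 30]
True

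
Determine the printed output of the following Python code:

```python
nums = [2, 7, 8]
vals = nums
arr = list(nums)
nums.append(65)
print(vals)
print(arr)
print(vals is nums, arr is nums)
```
[2, 7, 8, 65]
[2, 7, 8]
True False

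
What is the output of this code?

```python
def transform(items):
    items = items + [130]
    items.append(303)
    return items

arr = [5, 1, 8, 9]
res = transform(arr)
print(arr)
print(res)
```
[5, 1, 8, 9]
[5, 1, 8, 9, 130, 303]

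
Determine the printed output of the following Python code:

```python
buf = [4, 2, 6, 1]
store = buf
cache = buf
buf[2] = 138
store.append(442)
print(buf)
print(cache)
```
[4, 2, 138, 1, 442]
[4, 2, 138, 1, 442]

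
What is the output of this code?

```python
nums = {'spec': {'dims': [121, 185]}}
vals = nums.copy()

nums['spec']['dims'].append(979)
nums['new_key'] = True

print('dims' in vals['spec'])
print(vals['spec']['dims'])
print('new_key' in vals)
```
True
[121, 185, 979]
False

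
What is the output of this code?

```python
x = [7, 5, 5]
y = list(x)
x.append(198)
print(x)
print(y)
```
[7, 5, 5, 198]
[7, 5, 5]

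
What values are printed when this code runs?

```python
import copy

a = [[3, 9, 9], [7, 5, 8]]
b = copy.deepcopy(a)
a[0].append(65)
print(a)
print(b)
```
[[3, 9, 9, 65], [7, 5, 8]]
[[3, 9, 9], [7, 5, 8]]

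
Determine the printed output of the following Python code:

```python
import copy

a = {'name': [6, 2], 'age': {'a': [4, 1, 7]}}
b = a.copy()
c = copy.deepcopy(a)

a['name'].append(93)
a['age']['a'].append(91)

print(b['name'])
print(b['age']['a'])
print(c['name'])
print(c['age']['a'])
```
[6, 2, 93]
[4, 1, 7, 91]
[6, 2]
[4, 1, 7]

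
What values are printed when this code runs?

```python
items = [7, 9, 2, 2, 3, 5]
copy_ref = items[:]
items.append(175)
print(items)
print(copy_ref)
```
[7, 9, 2, 2, 3, 5, 175]
[7, 9, 2, 2, 3, 5]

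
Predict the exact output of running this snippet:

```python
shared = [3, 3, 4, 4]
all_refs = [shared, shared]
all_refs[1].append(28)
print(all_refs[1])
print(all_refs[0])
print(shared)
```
[3, 3, 4, 4, 28]
[3, 3, 4, 4, 28]
[3, 3, 4, 4, 28]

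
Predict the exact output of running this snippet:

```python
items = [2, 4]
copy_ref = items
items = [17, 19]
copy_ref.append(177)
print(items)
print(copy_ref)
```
[17, 19]
[2, 4, 177]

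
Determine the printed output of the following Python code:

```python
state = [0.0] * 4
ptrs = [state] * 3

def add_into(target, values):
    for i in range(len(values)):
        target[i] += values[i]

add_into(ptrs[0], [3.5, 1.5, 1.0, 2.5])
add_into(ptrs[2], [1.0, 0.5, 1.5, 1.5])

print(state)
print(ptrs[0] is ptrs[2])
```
[4.5, 2.0, 2.5, 4.0]
True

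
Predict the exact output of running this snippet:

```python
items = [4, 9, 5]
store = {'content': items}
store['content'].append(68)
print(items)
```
[4, 9, 5, 68]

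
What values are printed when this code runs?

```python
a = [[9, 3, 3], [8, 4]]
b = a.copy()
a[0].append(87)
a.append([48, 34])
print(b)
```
[[9, 3, 3, 87], [8, 4]]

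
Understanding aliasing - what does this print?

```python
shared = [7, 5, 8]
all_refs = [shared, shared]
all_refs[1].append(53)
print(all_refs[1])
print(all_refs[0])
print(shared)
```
[7, 5, 8, 53]
[7, 5, 8, 53]
[7, 5, 8, 53]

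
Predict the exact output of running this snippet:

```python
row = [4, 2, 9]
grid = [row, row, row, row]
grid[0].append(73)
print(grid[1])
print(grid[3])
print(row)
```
[4, 2, 9, 73]
[4, 2, 9, 73]
[4, 2, 9, 73]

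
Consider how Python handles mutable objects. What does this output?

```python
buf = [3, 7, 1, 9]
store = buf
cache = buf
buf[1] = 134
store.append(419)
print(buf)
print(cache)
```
[3, 134, 1, 9, 419]
[3, 134, 1, 9, 419]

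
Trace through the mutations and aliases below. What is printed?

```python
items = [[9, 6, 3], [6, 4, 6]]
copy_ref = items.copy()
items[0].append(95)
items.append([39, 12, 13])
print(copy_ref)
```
[[9, 6, 3, 95], [6, 4, 6]]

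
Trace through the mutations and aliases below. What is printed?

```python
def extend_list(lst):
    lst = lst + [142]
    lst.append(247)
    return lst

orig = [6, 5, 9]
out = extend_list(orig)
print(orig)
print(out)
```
[6, 5, 9]
[6, 5, 9, 142, 247]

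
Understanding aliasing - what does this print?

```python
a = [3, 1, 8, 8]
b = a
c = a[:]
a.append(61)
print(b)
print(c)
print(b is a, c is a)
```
[3, 1, 8, 8, 61]
[3, 1, 8, 8]
True False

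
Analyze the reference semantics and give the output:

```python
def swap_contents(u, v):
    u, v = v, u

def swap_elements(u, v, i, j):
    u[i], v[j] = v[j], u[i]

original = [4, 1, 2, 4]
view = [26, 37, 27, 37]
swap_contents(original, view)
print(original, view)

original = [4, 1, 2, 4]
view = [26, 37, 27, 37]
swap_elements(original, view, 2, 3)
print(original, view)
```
[4, 1, 2, 4] [26, 37, 27, 37]
[4, 1, 37, 4] [26, 37, 27, 2]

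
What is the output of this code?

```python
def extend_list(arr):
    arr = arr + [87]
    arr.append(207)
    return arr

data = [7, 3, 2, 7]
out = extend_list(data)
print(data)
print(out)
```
[7, 3, 2, 7]
[7, 3, 2, 7, 87, 207]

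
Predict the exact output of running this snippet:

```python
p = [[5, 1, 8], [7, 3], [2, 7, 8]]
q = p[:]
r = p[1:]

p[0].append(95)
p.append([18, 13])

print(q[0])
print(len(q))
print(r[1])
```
[5, 1, 8, 95]
3
[2, 7, 8]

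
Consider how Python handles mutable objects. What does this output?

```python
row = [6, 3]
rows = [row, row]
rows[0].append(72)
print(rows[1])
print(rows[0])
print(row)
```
[6, 3, 72]
[6, 3, 72]
[6, 3, 72]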